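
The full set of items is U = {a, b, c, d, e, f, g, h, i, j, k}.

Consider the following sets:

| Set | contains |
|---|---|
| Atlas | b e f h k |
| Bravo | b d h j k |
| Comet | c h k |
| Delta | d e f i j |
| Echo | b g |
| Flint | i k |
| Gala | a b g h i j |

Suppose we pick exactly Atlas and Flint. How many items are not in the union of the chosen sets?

5

Union of Atlas, Flint = {b, e, f, h, i, k}.
Not covered: a, c, d, g, j — 5 items.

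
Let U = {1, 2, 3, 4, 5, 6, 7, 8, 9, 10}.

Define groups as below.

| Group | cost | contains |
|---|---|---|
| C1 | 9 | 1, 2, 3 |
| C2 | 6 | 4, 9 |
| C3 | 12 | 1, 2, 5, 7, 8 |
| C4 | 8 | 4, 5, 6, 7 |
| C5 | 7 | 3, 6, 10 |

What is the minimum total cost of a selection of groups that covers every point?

C2, C3, C5 together cover every point (C2 ∪ C3 ∪ C5 = {1, 2, 3, 4, 5, 6, 7, 8, 9, 10}); total cost 6 + 12 + 7 = 25.
The greedy pick C4, C1, C2, C5, C3 costs 42; no covering selection beats 25.

25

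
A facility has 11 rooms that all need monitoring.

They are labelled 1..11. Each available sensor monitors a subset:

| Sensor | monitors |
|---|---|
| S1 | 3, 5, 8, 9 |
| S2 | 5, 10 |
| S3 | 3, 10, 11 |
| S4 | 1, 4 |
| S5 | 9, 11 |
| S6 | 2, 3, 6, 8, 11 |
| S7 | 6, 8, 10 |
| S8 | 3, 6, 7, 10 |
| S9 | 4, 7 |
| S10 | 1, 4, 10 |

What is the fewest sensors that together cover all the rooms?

4

Take {S1, S6, S9, S10}. Their union is {1, 2, 3, 4, 5, 6, 7, 8, 9, 10, 11}, which is all 11 rooms.
No 3 of the 10 sensors cover everything (all 120 combinations miss at least one room), so 4 is optimal.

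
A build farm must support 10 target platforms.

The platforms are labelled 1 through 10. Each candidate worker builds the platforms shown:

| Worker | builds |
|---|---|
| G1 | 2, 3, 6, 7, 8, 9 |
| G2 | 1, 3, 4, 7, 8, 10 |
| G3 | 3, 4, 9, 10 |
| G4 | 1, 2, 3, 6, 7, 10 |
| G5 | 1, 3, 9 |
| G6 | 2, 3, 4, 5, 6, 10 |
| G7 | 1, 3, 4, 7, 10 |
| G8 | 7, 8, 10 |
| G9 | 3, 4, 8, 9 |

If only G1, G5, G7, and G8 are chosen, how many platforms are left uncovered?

1

Union of G1, G5, G7, G8 = {1, 2, 3, 4, 6, 7, 8, 9, 10}.
Not covered: 5 — 1 platform.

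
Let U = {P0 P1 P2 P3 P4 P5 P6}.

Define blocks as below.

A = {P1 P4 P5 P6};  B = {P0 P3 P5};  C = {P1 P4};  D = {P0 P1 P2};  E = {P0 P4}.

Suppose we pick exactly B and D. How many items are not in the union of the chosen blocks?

2

Union of B, D = {P0, P1, P2, P3, P5}.
Not covered: P4, P6 — 2 items.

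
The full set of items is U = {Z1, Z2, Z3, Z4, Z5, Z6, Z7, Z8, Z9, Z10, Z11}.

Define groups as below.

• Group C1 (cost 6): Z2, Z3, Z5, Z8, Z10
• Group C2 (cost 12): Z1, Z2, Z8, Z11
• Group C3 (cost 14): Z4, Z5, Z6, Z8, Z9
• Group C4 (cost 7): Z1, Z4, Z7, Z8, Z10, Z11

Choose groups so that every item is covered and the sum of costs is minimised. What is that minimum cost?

27

C1, C3, C4 together cover every item (C1 ∪ C3 ∪ C4 = {Z1, Z2, Z3, Z4, Z5, Z6, Z7, Z8, Z9, Z10, Z11}); total cost 6 + 14 + 7 = 27.
No covering selection has total cost below 27.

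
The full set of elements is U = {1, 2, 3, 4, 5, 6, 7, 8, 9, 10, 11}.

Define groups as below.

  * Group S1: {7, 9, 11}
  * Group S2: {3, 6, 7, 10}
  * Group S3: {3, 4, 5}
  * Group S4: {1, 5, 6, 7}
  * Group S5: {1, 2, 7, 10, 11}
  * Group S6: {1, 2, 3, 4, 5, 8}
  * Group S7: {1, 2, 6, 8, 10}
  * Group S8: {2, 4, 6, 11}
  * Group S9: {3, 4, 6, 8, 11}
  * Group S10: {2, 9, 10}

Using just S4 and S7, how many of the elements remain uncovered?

4

Union of S4, S7 = {1, 2, 5, 6, 7, 8, 10}.
Not covered: 3, 4, 9, 11 — 4 elements.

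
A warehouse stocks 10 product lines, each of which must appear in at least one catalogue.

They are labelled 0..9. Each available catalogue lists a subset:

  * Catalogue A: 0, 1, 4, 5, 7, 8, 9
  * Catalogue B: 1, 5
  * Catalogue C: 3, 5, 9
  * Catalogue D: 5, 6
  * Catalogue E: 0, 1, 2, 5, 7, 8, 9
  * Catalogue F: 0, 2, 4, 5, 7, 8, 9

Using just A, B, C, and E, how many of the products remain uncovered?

Union of A, B, C, E = {0, 1, 2, 3, 4, 5, 7, 8, 9}.
Not covered: 6 — 1 product.

1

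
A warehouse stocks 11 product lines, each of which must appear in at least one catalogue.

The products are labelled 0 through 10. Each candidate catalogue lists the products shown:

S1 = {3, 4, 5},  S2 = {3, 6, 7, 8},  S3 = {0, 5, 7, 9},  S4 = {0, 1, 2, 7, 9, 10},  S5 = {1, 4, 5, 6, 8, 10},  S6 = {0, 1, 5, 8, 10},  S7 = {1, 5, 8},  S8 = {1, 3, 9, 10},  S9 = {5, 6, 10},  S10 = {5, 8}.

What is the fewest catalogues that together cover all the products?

3

S2 and S4 and S5 together: S2 ∪ S4 ∪ S5 = {0, 1, 2, 3, 4, 5, 6, 7, 8, 9, 10} — every product is covered.
Only S4 contains 2, so S4 is forced; the remaining 5 products need at least 2 more catalogues (each remaining catalogue adds at most 4) — so at least 3 catalogues are needed, and 3 is optimal.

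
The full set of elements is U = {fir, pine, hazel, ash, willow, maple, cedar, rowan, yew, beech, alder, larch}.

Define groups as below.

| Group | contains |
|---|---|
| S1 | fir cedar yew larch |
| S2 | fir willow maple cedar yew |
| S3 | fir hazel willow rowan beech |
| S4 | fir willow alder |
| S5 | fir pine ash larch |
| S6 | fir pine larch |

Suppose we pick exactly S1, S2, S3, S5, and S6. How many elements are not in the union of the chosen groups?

Union of S1, S2, S3, S5, S6 = {fir, pine, hazel, ash, willow, maple, cedar, rowan, yew, beech, larch}.
Not covered: alder — 1 element.

1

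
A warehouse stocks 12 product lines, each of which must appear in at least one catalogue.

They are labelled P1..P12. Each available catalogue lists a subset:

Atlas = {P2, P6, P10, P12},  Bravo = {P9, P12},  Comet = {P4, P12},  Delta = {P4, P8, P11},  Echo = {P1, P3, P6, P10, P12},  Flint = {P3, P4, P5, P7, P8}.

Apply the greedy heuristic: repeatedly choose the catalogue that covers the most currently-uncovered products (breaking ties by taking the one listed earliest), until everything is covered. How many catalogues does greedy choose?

5

Greedy: pick Echo (covers 5 new) → pick Flint (covers 4 new) → pick Atlas (covers 1 new) → pick Bravo (covers 1 new) → pick Delta (covers 1 new). Total picks: 5.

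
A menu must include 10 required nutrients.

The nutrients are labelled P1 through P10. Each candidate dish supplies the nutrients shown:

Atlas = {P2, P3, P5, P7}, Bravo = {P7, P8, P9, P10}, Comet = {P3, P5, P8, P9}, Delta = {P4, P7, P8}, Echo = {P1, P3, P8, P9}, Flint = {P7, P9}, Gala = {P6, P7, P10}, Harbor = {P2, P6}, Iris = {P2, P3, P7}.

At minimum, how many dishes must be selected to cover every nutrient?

Take {Atlas, Delta, Echo, Gala}. Their union is {P1, P2, P3, P4, P5, P6, P7, P8, P9, P10}, which is all 10 nutrients.
Only Delta contains P4, so Delta is forced; the remaining 7 nutrients need at least 3 more dishes (each remaining dish adds at most 3) — so at least 4 dishes are needed, and 4 is optimal.

4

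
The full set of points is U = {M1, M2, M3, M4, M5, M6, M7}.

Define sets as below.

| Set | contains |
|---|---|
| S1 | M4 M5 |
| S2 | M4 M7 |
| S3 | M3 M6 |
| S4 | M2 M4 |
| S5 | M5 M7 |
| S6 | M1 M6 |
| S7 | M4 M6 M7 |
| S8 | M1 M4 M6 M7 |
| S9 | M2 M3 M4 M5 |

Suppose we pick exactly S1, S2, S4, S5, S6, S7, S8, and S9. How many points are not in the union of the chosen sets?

0

Union of S1, S2, S4, S5, S6, S7, S8, S9 = {M1, M2, M3, M4, M5, M6, M7} — that's every point, so 0 are uncovered.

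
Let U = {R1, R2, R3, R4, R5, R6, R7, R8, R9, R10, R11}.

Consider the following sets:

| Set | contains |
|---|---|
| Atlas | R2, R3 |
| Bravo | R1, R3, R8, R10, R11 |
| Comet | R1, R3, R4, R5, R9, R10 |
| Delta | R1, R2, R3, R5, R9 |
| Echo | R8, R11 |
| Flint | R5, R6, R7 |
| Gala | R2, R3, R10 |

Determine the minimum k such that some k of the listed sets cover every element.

Take {Bravo, Comet, Delta, Flint}. Their union is {R1, R2, R3, R4, R5, R6, R7, R8, R9, R10, R11}, which is all 11 elements.
Only Comet contains R4, so Comet is forced; the remaining 5 elements need at least 3 more sets (each remaining set adds at most 2) — so at least 4 sets are needed, and 4 is optimal.

4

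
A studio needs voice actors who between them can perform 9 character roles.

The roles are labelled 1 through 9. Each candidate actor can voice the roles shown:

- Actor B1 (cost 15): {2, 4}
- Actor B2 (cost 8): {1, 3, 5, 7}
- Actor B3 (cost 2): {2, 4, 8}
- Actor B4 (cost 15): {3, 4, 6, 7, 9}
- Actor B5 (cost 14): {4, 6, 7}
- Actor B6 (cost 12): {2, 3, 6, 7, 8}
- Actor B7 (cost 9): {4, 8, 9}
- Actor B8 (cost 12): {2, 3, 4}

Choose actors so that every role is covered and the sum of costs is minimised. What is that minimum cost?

B2, B3, B4 together cover every role (B2 ∪ B3 ∪ B4 = {1, 2, 3, 4, 5, 6, 7, 8, 9}); total cost 8 + 2 + 15 = 25.
No covering selection has total cost below 25.

25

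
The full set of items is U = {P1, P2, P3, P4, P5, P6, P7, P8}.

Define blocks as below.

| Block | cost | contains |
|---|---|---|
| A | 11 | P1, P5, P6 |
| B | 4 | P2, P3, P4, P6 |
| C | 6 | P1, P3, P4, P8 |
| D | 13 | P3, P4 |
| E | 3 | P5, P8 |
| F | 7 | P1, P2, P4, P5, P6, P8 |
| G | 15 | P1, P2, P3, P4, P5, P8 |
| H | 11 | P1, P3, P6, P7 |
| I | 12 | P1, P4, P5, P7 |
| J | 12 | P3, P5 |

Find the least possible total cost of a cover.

18

B, E, H together cover every item (B ∪ E ∪ H = {P1, P2, P3, P4, P5, P6, P7, P8}); total cost 4 + 3 + 11 = 18.
No covering selection has total cost below 18.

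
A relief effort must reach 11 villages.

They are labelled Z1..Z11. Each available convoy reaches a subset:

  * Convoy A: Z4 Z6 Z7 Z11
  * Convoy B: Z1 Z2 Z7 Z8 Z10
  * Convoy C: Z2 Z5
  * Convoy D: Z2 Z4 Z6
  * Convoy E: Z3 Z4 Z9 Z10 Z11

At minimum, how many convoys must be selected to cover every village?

4

A and B and C and E together: A ∪ B ∪ C ∪ E = {Z1, Z2, Z3, Z4, Z5, Z6, Z7, Z8, Z9, Z10, Z11} — every village is covered.
No 3 of the 5 convoys cover everything (all 10 combinations miss at least one village), so 4 is optimal.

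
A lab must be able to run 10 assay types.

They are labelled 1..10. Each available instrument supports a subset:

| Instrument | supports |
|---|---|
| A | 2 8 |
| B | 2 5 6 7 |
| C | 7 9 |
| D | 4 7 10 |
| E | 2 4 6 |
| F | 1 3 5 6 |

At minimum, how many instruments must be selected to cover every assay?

A and C and D and F together: A ∪ C ∪ D ∪ F = {1, 2, 3, 4, 5, 6, 7, 8, 9, 10} — every assay is covered.
No 3 of the 6 instruments cover everything (all 20 combinations miss at least one assay), so 4 is optimal.

4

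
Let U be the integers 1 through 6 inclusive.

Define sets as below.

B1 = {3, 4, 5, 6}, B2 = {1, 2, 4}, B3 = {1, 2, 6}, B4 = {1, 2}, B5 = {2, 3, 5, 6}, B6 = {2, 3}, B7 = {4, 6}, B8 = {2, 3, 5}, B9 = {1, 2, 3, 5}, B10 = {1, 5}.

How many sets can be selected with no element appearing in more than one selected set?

3

B6, B7, B10 are pairwise disjoint (B6={2,3}; B7={4,6}; B10={1,5}).
Every remaining set overlaps one of these, and no 4 of the listed sets are pairwise disjoint, so 3 is the maximum.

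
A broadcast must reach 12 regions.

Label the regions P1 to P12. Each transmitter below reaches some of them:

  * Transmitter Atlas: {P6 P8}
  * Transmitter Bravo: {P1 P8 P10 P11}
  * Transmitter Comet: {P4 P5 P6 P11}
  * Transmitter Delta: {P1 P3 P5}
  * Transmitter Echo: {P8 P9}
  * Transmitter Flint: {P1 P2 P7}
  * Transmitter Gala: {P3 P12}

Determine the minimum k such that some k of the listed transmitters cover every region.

Take {Bravo, Comet, Echo, Flint, Gala}. Their union is {P1, P2, P3, P4, P5, P6, P7, P8, P9, P10, P11, P12}, which is all 12 regions.
No 4 of the 7 transmitters cover everything (all 35 combinations miss at least one region), so 5 is optimal.

5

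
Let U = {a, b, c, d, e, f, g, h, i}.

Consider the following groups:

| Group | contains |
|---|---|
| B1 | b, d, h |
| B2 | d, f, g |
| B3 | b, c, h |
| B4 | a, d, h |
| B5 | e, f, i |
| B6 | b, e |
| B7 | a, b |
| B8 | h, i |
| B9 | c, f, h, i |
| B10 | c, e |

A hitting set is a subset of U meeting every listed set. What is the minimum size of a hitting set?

The 4 elements {a, d, e, h} hit every group.
The groups B2, B7, B8, B10 are pairwise disjoint, so any hitting set needs a separate element for each — at least 4. Hence 4 is optimal.

4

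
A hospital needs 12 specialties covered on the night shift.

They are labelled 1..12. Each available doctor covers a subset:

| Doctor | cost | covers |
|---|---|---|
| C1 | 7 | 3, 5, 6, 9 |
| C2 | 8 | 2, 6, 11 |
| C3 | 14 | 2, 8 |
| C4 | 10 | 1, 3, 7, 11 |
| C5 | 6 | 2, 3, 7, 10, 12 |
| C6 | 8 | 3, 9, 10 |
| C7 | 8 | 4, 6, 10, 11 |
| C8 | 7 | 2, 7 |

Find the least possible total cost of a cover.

C1, C3, C4, C5, C7 together cover every specialty (C1 ∪ C3 ∪ C4 ∪ C5 ∪ C7 = {1, 2, 3, 4, 5, 6, 7, 8, 9, 10, 11, 12}); total cost 7 + 14 + 10 + 6 + 8 = 45.
No covering selection has total cost below 45.

45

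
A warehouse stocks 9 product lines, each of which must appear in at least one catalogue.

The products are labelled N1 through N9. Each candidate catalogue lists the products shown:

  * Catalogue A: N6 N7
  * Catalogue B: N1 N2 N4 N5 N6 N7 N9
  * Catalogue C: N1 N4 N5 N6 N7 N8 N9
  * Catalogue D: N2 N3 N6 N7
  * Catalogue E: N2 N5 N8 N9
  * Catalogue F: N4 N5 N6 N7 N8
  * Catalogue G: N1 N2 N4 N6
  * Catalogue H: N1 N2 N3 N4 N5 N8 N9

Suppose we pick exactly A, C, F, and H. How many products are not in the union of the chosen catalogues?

Union of A, C, F, H = {N1, N2, N3, N4, N5, N6, N7, N8, N9} — that's every product, so 0 are uncovered.

0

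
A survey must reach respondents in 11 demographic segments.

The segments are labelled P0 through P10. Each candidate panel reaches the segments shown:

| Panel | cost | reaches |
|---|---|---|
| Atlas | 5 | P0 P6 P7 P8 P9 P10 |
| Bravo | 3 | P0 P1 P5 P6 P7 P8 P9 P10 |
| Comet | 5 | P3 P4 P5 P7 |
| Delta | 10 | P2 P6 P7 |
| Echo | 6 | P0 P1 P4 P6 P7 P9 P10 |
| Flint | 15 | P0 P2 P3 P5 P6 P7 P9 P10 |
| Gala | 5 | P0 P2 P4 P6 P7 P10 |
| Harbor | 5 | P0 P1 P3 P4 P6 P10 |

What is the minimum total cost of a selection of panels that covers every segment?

13

Bravo, Comet, Gala together cover every segment (Bravo ∪ Comet ∪ Gala = {P0, P1, P2, P3, P4, P5, P6, P7, P8, P9, P10}); total cost 3 + 5 + 5 = 13.
No covering selection has total cost below 13.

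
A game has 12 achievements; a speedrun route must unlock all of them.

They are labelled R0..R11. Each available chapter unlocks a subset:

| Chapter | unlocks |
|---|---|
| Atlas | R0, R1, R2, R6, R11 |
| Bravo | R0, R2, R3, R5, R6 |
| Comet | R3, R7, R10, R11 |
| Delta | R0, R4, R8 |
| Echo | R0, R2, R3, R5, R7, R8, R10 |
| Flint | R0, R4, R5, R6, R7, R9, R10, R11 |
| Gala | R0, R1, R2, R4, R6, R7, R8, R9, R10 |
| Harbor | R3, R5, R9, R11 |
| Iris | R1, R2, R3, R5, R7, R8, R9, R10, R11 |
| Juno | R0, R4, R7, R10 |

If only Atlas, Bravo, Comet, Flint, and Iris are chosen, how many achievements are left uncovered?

Union of Atlas, Bravo, Comet, Flint, Iris = {R0, R1, R2, R3, R4, R5, R6, R7, R8, R9, R10, R11} — that's every achievement, so 0 are uncovered.

0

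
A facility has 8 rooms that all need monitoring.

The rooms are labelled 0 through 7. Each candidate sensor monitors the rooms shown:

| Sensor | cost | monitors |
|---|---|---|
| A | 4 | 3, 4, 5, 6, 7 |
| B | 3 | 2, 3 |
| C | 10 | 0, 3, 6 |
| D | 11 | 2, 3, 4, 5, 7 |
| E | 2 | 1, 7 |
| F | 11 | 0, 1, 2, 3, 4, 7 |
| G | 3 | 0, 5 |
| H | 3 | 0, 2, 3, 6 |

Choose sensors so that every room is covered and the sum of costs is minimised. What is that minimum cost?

9

A, E, H together cover every room (A ∪ E ∪ H = {0, 1, 2, 3, 4, 5, 6, 7}); total cost 4 + 2 + 3 = 9.
No covering selection has total cost below 9.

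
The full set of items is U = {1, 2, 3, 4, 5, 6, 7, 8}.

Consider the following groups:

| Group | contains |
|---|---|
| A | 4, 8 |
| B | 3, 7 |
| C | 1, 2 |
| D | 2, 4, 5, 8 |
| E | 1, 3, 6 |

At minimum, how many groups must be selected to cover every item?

Take {B, D, E}. Their union is {1, 2, 3, 4, 5, 6, 7, 8}, which is all 8 items.
Only D contains 5, so D is forced; the remaining 4 items need at least 2 more groups (each remaining group adds at most 3) — so at least 3 groups are needed, and 3 is optimal.

3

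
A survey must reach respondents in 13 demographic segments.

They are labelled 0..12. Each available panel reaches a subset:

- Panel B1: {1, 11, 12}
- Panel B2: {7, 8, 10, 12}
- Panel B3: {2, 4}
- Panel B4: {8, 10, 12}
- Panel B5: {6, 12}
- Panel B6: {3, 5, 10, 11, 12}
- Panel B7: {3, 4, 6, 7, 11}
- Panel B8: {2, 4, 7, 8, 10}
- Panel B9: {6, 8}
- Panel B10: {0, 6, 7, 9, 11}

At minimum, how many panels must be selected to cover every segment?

B1 and B6 and B8 and B10 together: B1 ∪ B6 ∪ B8 ∪ B10 = {0, 1, 2, 3, 4, 5, 6, 7, 8, 9, 10, 11, 12} — every segment is covered.
No 3 of the 10 panels cover everything (all 120 combinations miss at least one segment), so 4 is optimal.

4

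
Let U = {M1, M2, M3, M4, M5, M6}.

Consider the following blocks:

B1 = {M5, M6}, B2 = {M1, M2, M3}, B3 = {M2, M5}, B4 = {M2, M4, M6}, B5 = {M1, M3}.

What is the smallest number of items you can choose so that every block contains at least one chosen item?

3

The 3 items {M1, M2, M5} hit every block.
No choice of 2 items meets every block, so 3 is the minimum.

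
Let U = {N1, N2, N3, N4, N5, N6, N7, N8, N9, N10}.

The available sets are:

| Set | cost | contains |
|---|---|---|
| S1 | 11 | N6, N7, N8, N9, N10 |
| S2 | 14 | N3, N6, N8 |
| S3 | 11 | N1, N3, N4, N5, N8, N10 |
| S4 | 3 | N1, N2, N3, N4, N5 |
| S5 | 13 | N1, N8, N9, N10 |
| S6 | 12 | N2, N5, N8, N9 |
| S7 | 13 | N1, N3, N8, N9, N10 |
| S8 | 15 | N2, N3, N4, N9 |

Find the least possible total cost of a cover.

14

S1, S4 together cover every point (S1 ∪ S4 = {N1, N2, N3, N4, N5, N6, N7, N8, N9, N10}); total cost 11 + 3 = 14.
No covering selection has total cost below 14.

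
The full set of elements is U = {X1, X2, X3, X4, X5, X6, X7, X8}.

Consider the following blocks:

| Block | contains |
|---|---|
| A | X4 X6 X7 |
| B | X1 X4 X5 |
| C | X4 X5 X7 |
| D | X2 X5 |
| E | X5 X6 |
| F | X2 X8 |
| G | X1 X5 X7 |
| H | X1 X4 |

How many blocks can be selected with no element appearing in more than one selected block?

3

E, F, H are pairwise disjoint (E={X5,X6}; F={X2,X8}; H={X1,X4}).
Every remaining block overlaps one of these, and no 4 of the listed blocks are pairwise disjoint, so 3 is the maximum.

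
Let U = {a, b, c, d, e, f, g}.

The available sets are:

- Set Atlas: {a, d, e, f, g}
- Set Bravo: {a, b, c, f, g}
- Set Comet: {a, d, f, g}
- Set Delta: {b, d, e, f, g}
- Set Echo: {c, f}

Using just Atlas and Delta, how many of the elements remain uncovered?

Union of Atlas, Delta = {a, b, d, e, f, g}.
Not covered: c — 1 element.

1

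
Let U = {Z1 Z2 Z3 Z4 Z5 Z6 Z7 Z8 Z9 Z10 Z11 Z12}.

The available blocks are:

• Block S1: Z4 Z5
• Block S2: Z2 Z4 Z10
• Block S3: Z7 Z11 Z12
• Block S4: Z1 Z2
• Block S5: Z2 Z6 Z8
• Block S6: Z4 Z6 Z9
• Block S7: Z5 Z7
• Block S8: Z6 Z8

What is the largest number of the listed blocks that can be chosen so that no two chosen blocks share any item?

4

S1, S3, S4, S8 are pairwise disjoint (S1={Z4,Z5}; S3={Z7,Z11,Z12}; S4={Z1,Z2}; S8={Z6,Z8}).
Every remaining block overlaps one of these, and no 5 of the listed blocks are pairwise disjoint, so 4 is the maximum.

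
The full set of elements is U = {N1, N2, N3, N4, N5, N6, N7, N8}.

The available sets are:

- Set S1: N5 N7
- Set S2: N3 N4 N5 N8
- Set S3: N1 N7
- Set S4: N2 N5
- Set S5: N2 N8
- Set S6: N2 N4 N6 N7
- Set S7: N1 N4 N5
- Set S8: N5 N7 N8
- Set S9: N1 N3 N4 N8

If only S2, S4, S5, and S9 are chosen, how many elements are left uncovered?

2

Union of S2, S4, S5, S9 = {N1, N2, N3, N4, N5, N8}.
Not covered: N6, N7 — 2 elements.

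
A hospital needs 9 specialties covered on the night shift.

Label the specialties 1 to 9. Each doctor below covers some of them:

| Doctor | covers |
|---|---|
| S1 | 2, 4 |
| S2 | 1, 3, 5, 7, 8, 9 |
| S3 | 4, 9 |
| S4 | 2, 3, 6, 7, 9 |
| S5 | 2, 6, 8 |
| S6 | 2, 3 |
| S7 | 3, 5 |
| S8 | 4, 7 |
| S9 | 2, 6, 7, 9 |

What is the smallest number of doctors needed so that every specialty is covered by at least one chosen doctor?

Take {S2, S8, S9}. Their union is {1, 2, 3, 4, 5, 6, 7, 8, 9}, which is all 9 specialties.
Only S2 contains 1, so S2 is forced; the remaining 3 specialties need at least 2 more doctors (each remaining doctor adds at most 2) — so at least 3 doctors are needed, and 3 is optimal.

3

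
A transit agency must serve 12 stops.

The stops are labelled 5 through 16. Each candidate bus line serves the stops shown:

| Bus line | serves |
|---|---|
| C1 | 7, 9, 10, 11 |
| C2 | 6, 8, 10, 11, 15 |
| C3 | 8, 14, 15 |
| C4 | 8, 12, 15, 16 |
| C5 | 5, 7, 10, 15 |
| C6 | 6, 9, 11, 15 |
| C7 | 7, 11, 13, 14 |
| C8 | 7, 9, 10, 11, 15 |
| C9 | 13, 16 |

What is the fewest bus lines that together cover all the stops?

4

Take {C4, C5, C6, C7}. Their union is {5, 6, 7, 8, 9, 10, 11, 12, 13, 14, 15, 16}, which is all 12 stops.
Only C5 contains 5, so C5 is forced; the remaining 8 stops need at least 3 more bus lines (each remaining bus line adds at most 3) — so at least 4 bus lines are needed, and 4 is optimal.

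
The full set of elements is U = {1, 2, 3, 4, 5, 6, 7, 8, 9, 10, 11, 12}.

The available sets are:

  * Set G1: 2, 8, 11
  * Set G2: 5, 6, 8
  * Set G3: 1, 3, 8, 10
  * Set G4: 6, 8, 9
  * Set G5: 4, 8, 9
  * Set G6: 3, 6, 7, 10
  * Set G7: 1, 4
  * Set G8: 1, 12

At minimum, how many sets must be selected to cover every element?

5

G1, G2, G5, G6, and G8 cover everything between them: the union {1, 2, 3, 4, 5, 6, 7, 8, 9, 10, 11, 12} is all of U.
No 4 of the 8 sets cover everything (all 70 combinations miss at least one element), so 5 is optimal.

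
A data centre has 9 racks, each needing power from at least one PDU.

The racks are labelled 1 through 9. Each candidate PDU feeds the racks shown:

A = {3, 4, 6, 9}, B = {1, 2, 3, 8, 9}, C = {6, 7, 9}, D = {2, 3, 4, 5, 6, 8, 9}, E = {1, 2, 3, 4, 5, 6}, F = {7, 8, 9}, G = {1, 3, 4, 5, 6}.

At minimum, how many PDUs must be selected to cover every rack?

2

Take {E, F}. Their union is {1, 2, 3, 4, 5, 6, 7, 8, 9}, which is all 9 racks.
No single PDU has all 9 racks (the largest, D, has 7), so 2 is optimal.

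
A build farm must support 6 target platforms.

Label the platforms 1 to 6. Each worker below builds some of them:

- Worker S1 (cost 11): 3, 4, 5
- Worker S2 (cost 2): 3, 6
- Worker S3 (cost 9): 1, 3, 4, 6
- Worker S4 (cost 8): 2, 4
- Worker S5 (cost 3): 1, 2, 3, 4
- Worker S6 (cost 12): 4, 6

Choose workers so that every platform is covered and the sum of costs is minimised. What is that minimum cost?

S1, S2, S5 together cover every platform (S1 ∪ S2 ∪ S5 = {1, 2, 3, 4, 5, 6}); total cost 11 + 2 + 3 = 16.
No covering selection has total cost below 16.

16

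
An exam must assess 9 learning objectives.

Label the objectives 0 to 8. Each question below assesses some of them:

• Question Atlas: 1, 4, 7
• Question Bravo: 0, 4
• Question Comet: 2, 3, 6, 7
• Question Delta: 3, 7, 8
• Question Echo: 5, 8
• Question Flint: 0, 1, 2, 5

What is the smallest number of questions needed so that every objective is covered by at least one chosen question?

4

Take {Bravo, Comet, Echo, Flint}. Their union is {0, 1, 2, 3, 4, 5, 6, 7, 8}, which is all 9 objectives.
No 3 of the 6 questions cover everything (all 20 combinations miss at least one objective), so 4 is optimal.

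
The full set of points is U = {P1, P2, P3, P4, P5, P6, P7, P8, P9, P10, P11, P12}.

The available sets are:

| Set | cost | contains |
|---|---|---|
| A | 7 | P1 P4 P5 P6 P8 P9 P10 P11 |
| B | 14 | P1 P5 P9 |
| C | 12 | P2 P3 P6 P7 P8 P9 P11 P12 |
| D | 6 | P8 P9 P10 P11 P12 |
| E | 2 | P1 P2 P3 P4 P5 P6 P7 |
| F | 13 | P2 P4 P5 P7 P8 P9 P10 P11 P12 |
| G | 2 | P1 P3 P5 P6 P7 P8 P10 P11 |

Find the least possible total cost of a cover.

D, E together cover every point (D ∪ E = {P1, P2, P3, P4, P5, P6, P7, P8, P9, P10, P11, P12}); total cost 6 + 2 = 8.
The greedy pick G, E, D costs 10; no covering selection beats 8.

8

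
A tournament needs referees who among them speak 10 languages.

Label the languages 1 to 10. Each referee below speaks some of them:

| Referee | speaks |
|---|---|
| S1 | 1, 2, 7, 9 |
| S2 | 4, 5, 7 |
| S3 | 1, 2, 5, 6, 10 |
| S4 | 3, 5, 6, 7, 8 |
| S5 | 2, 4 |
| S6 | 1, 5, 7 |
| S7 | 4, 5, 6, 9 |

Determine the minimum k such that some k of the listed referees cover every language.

3

Take {S3, S4, S7}. Their union is {1, 2, 3, 4, 5, 6, 7, 8, 9, 10}, which is all 10 languages.
Only S4 contains 3, so S4 is forced; the remaining 5 languages need at least 2 more referees (each remaining referee adds at most 3) — so at least 3 referees are needed, and 3 is optimal.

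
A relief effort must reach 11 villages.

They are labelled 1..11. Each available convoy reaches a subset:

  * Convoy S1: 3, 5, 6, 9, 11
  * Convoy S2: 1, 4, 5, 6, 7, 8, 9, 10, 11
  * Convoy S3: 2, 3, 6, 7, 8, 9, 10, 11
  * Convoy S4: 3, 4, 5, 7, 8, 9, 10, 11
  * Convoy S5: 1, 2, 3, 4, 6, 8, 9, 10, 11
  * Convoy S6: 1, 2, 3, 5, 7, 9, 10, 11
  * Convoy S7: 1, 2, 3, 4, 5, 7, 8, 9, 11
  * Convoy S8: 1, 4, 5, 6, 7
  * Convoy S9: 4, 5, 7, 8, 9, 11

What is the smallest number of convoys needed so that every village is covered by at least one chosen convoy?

Take {S3, S8}. Their union is {1, 2, 3, 4, 5, 6, 7, 8, 9, 10, 11}, which is all 11 villages.
No single convoy has all 11 villages (the largest, S2, has 9), so 2 is optimal.

2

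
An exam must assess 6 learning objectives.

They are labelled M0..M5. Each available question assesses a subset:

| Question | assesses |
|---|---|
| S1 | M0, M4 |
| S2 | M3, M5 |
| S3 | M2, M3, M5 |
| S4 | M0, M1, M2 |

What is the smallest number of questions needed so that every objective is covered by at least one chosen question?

S1 and S3 and S4 together: S1 ∪ S3 ∪ S4 = {M0, M1, M2, M3, M4, M5} — every objective is covered.
Only S4 contains M1, so S4 is forced; the remaining 3 objectives need at least 2 more questions (each remaining question adds at most 2) — so at least 3 questions are needed, and 3 is optimal.

3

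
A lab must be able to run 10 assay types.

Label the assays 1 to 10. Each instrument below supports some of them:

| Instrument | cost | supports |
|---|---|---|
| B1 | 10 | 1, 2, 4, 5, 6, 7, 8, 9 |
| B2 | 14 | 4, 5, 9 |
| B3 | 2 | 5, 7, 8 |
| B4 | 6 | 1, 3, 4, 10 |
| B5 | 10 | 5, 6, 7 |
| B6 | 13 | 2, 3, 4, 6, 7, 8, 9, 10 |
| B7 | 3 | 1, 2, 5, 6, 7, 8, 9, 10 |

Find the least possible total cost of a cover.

B4, B7 together cover every assay (B4 ∪ B7 = {1, 2, 3, 4, 5, 6, 7, 8, 9, 10}); total cost 6 + 3 = 9.
No covering selection has total cost below 9.

9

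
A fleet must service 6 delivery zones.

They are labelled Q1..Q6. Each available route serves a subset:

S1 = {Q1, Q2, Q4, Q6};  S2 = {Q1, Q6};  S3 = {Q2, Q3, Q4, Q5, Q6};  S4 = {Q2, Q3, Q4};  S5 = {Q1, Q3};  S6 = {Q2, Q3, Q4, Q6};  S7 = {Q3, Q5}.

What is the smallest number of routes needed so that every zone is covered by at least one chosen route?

S1 and S3 together: S1 ∪ S3 = {Q1, Q2, Q3, Q4, Q5, Q6} — every zone is covered.
No single route has all 6 zones (the largest, S3, has 5), so 2 is optimal.

2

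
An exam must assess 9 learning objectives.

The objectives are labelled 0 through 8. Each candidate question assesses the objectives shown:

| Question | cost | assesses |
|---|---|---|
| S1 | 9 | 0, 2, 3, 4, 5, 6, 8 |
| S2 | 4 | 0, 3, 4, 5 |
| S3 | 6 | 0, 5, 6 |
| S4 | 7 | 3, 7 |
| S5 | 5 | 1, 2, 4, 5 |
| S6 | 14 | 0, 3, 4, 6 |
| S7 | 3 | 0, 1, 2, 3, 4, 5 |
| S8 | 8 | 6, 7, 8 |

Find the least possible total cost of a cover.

11

S7, S8 together cover every objective (S7 ∪ S8 = {0, 1, 2, 3, 4, 5, 6, 7, 8}); total cost 3 + 8 = 11.
No covering selection has total cost below 11.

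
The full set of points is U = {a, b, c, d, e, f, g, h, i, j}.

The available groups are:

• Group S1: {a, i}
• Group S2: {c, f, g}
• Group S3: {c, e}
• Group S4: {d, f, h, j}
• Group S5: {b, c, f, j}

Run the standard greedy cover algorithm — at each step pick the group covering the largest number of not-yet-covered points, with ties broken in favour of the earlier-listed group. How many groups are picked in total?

Greedy: pick S4 (covers 4 new) → pick S1 (covers 2 new) → pick S2 (covers 2 new) → pick S3 (covers 1 new) → pick S5 (covers 1 new). Total picks: 5.

5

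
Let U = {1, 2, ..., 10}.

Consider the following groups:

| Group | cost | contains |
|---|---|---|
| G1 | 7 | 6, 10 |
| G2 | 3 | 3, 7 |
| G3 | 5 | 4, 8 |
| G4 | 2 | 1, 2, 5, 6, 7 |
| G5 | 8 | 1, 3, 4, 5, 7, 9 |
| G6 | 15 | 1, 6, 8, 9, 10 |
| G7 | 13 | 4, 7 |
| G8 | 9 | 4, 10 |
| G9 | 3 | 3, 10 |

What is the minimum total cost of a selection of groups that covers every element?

18

G3, G4, G5, G9 together cover every element (G3 ∪ G4 ∪ G5 ∪ G9 = {1, 2, 3, 4, 5, 6, 7, 8, 9, 10}); total cost 5 + 2 + 8 + 3 = 18.
No covering selection has total cost below 18.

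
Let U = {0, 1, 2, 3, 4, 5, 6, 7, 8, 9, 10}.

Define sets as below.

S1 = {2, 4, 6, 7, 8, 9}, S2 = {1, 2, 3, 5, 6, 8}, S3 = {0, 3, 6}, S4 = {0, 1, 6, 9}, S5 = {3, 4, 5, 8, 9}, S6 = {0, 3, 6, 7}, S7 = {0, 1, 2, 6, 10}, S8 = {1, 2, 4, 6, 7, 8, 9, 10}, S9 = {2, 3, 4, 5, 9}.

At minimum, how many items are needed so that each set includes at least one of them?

2

H = {5, 6} meets every set (each contains at least one member of H), and |H| = 2.
The sets S5, S7 are pairwise disjoint, so any hitting set needs a separate item for each — at least 2. Hence 2 is optimal.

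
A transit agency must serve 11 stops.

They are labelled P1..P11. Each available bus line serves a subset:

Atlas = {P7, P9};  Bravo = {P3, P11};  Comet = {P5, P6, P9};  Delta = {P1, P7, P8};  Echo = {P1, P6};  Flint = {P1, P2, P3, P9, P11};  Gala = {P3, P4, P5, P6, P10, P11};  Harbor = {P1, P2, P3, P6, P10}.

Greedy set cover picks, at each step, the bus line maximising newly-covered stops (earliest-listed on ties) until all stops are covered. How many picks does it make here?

Greedy: pick Gala (covers 6 new) → pick Delta (covers 3 new) → pick Flint (covers 2 new). Total picks: 3.

3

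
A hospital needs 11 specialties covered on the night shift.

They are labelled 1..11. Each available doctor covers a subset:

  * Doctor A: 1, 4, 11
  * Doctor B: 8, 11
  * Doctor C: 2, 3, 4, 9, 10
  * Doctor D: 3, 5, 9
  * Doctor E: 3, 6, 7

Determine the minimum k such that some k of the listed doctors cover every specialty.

Take {A, B, C, D, E}. Their union is {1, 2, 3, 4, 5, 6, 7, 8, 9, 10, 11}, which is all 11 specialties.
No 4 of the 5 doctors cover everything (all 5 combinations miss at least one specialty), so 5 is optimal.

5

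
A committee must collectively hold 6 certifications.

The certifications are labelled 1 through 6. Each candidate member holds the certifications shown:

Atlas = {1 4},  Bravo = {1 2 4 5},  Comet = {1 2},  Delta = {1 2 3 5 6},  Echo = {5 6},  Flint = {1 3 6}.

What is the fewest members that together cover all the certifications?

2

Take {Bravo, Flint}. Their union is {1, 2, 3, 4, 5, 6}, which is all 6 certifications.
No single member has all 6 certifications (the largest, Delta, has 5), so 2 is optimal.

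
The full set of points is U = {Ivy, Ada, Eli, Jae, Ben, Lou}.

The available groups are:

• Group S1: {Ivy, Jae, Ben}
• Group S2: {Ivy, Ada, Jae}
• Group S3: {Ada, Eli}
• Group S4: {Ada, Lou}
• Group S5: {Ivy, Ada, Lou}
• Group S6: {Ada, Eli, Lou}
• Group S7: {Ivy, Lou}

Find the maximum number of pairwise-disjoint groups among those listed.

S1, S3 are pairwise disjoint (S1={Ivy,Jae,Ben}; S3={Ada,Eli}).
Every remaining group overlaps one of these, and no 3 of the listed groups are pairwise disjoint, so 2 is the maximum.

2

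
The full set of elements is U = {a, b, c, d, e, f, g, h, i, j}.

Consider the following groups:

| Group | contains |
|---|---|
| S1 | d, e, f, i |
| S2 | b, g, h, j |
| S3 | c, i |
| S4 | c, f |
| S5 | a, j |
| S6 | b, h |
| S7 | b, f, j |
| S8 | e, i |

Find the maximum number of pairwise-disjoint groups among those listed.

S4, S5, S6, S8 are pairwise disjoint (S4={c,f}; S5={a,j}; S6={b,h}; S8={e,i}).
Every remaining group overlaps one of these, and no 5 of the listed groups are pairwise disjoint, so 4 is the maximum.

4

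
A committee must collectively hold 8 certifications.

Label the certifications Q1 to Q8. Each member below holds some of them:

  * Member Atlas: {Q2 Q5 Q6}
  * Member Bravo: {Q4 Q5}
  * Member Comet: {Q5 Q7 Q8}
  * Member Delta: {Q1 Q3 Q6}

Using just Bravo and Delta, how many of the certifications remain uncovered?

3

Union of Bravo, Delta = {Q1, Q3, Q4, Q5, Q6}.
Not covered: Q2, Q7, Q8 — 3 certifications.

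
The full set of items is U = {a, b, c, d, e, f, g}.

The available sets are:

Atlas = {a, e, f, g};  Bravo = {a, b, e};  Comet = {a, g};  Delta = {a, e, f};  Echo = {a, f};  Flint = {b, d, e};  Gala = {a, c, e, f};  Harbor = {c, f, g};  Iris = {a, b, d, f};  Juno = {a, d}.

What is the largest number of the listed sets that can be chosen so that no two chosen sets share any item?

Comet, Flint are pairwise disjoint (Comet={a,g}; Flint={b,d,e}).
Every remaining set overlaps one of these, and no 3 of the listed sets are pairwise disjoint, so 2 is the maximum.

2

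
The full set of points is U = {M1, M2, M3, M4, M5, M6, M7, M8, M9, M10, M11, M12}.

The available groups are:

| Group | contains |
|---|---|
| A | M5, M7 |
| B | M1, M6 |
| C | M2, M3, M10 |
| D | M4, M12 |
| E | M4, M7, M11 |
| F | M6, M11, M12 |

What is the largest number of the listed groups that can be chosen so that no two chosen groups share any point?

4

A, B, C, D are pairwise disjoint (A={M5,M7}; B={M1,M6}; C={M2,M3,M10}; D={M4,M12}).
Every remaining group overlaps one of these, and no 5 of the listed groups are pairwise disjoint, so 4 is the maximum.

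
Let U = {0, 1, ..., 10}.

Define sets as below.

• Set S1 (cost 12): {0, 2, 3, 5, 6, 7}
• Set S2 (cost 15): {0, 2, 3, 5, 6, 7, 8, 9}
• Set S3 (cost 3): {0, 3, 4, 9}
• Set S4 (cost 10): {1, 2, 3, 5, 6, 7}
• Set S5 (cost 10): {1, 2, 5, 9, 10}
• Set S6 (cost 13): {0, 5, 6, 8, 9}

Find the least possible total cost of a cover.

S2, S3, S5 together cover every item (S2 ∪ S3 ∪ S5 = {0, 1, 2, 3, 4, 5, 6, 7, 8, 9, 10}); total cost 15 + 3 + 10 = 28.
The greedy pick S3, S4, S5, S6 costs 36; no covering selection beats 28.

28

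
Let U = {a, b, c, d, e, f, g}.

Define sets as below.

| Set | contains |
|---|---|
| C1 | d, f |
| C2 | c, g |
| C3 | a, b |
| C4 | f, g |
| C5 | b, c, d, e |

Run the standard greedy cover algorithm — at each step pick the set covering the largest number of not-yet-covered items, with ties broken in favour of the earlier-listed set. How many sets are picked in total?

Greedy: pick C5 (covers 4 new) → pick C4 (covers 2 new) → pick C3 (covers 1 new). Total picks: 3.

3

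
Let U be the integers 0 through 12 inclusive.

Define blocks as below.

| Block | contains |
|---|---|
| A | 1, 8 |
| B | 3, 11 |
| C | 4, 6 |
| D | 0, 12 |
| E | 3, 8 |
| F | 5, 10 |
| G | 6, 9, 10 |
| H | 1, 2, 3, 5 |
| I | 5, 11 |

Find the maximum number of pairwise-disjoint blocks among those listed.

A, B, C, D, F are pairwise disjoint (A={1,8}; B={3,11}; C={4,6}; D={0,12}; F={5,10}).
Every remaining block overlaps one of these, and no 6 of the listed blocks are pairwise disjoint, so 5 is the maximum.

5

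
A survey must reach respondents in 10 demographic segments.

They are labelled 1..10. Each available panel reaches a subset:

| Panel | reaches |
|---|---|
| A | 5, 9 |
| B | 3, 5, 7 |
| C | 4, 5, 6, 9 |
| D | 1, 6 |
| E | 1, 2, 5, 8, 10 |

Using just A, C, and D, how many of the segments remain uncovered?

Union of A, C, D = {1, 4, 5, 6, 9}.
Not covered: 2, 3, 7, 8, 10 — 5 segments.

5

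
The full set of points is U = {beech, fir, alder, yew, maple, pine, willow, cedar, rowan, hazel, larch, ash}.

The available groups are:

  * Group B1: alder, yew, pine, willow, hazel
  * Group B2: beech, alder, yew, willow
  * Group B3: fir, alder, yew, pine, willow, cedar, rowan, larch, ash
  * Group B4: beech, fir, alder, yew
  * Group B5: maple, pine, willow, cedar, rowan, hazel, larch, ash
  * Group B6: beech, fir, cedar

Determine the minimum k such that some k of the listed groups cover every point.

2

B4 and B5 cover everything between them: the union {beech, fir, alder, yew, maple, pine, willow, cedar, rowan, hazel, larch, ash} is all of U.
No single group has all 12 points (the largest, B3, has 9), so 2 is optimal.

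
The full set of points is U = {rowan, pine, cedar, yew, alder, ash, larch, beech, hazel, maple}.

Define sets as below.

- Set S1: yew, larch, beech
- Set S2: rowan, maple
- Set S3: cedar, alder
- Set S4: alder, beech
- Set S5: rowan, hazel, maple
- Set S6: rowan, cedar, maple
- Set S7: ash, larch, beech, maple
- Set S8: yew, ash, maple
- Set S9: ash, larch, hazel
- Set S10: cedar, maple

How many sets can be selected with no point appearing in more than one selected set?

3

S1, S2, S3 are pairwise disjoint (S1={yew,larch,beech}; S2={rowan,maple}; S3={cedar,alder}).
Every remaining set overlaps one of these, and no 4 of the listed sets are pairwise disjoint, so 3 is the maximum.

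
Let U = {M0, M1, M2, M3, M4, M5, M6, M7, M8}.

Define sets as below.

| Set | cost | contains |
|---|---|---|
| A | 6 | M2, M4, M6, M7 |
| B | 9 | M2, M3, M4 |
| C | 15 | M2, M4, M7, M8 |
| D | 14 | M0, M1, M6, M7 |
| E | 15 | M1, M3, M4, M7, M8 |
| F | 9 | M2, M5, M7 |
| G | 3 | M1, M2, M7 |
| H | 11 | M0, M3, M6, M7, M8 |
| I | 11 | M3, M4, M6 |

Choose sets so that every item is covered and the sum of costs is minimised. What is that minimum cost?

29

A, F, G, H together cover every item (A ∪ F ∪ G ∪ H = {M0, M1, M2, M3, M4, M5, M6, M7, M8}); total cost 6 + 9 + 3 + 11 = 29.
No covering selection has total cost below 29.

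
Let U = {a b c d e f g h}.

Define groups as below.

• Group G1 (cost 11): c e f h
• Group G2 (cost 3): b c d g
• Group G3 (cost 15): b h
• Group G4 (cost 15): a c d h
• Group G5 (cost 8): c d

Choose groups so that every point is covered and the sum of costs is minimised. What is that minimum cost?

29

G1, G2, G4 together cover every point (G1 ∪ G2 ∪ G4 = {a, b, c, d, e, f, g, h}); total cost 11 + 3 + 15 = 29.
No covering selection has total cost below 29.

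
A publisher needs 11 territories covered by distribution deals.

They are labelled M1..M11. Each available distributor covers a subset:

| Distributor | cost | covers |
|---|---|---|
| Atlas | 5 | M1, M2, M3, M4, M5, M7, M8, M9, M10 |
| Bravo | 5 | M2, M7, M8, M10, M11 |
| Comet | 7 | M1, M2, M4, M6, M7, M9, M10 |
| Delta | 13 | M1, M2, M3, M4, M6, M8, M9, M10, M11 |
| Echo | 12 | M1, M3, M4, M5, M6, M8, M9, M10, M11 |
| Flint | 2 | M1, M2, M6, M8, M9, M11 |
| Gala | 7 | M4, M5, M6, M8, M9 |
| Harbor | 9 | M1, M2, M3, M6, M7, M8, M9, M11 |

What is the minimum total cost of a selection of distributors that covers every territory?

7

Atlas, Flint together cover every territory (Atlas ∪ Flint = {M1, M2, M3, M4, M5, M6, M7, M8, M9, M10, M11}); total cost 5 + 2 = 7.
No covering selection has total cost below 7.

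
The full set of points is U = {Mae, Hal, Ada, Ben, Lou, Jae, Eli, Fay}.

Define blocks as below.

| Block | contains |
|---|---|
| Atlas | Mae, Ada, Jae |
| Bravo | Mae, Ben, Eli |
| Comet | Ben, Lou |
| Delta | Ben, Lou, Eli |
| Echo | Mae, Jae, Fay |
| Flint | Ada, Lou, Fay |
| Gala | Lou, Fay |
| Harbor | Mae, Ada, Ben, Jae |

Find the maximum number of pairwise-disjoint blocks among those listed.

Atlas, Comet are pairwise disjoint (Atlas={Mae,Ada,Jae}; Comet={Ben,Lou}).
Every remaining block overlaps one of these, and no 3 of the listed blocks are pairwise disjoint, so 2 is the maximum.

2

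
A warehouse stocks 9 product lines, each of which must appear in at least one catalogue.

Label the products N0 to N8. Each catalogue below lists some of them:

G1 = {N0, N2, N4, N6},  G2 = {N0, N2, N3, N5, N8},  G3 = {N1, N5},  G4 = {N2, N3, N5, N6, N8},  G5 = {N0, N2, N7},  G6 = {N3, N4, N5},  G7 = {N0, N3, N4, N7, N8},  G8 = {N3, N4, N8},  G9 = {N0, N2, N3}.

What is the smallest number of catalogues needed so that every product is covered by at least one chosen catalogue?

3

G1 and G3 and G7 together: G1 ∪ G3 ∪ G7 = {N0, N1, N2, N3, N4, N5, N6, N7, N8} — every product is covered.
Only G3 contains N1, so G3 is forced; the remaining 7 products need at least 2 more catalogues (each remaining catalogue adds at most 5) — so at least 3 catalogues are needed, and 3 is optimal.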